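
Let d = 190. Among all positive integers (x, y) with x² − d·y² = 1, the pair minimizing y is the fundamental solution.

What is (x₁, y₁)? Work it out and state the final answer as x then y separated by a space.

52021 3774

√190 → a₀=13, period (1,3,1,1,1,…,3,1,26); ℓ=14 even so k=13
k=0  a_k=13  p_k/q_k = 13/1
k=1  a_k=1  p_k/q_k = 14/1
k=2  a_k=3  p_k/q_k = 55/4
…
k=5  a_k=1  p_k/q_k = 193/14
k=6  a_k=2  p_k/q_k = 510/37
k=7  a_k=2  p_k/q_k = 1213/88
…
k=9  a_k=1  p_k/q_k = 4149/301
k=10  a_k=1  p_k/q_k = 7085/514
k=11  a_k=1  p_k/q_k = 11234/815
k=12  a_k=3  p_k/q_k = 40787/2959
k=13  a_k=1  p_k/q_k = 52021/3774
→ (52021, 3774).  Check: 52021²=2706184441, 190·3774²=2706184440, difference 1.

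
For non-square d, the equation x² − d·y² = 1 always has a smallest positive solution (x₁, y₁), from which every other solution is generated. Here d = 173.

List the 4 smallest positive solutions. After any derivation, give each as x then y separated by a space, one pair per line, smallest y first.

√173 → a₀=13, period (6,1,1,6,26); ℓ=5 odd so k=9
i=0: a=13 ⇒ p=13, q=1
i=1: a=6 ⇒ p=79, q=6
i=2: a=1 ⇒ p=92, q=7
i=3: a=1 ⇒ p=171, q=13
i=4: a=6 ⇒ p=1118, q=85
i=5: a=26 ⇒ p=29239, q=2223
i=6: a=6 ⇒ p=176552, q=13423
i=7: a=1 ⇒ p=205791, q=15646
i=8: a=1 ⇒ p=382343, q=29069
i=9: a=6 ⇒ p=2499849, q=190060
(x₁, y₁) = (2499849, 190060);  2499849² − 173·190060² = 1 ✓
n=2: (2499849,190060)∘(2499849,190060) = (2499849·2499849+173·190060·190060, 2499849·190060+190060·2499849) = (12498490045601,950242601880)
n=3: (12498490045601,950242601880)∘(2499849,190060) = (2499849·12498490045601+173·190060·950242601880, 2499849·950242601880+190060·12498490045601) = (62488675684008728649,4750926036134042180)
n=4: (62488675684008728649,4750926036134042180)∘(2499849,190060) = (2499849·62488675684008728649+173·190060·4750926036134042180, 2499849·4750926036134042180+190060·62488675684008728649) = (312424506839974574118902401,23753195401006348176659760)

2499849 190060
12498490045601 950242601880
62488675684008728649 4750926036134042180
312424506839974574118902401 23753195401006348176659760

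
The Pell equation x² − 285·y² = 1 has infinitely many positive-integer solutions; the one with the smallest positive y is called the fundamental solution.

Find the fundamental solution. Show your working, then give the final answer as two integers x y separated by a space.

2431 144

d=285: √d = [16; 1,7,2,7,1,32] (ℓ=6, even), read p_5/q_5
step 0: (16, 1)  from 16·(1,0) + (0,1)
…
step 2: (135, 8)  from 7·(17,1) + (16,1)
…
step 4: (2144, 127)  from 7·(287,17) + (135,8)
step 5: (2431, 144)  from 1·(2144,127) + (287,17)
→ (2431, 144).  Check: 2431²=5909761, 285·144²=5909760, difference 1.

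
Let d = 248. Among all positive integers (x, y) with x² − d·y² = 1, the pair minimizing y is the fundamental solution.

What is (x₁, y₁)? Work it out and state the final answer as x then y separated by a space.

√248 → a₀=15, period (1,2,1,30); ℓ=4 even so k=3
k=0  a_k=15  p_k/q_k = 15/1
…
k=2  a_k=2  p_k/q_k = 47/3
k=3  a_k=1  p_k/q_k = 63/4
fundamental: x₁=63, y₁=4  (since 3969 − 248·16 = 1)

63 4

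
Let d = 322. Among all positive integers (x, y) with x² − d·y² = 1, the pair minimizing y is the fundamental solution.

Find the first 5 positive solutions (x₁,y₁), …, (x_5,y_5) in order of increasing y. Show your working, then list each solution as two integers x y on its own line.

d=322: √d = [17; 1,16,1,34] (ℓ=4, even), read p_3/q_3
i=0: a=17 ⇒ p=17, q=1
i=1: a=1 ⇒ p=18, q=1
i=2: a=16 ⇒ p=305, q=17
i=3: a=1 ⇒ p=323, q=18
fundamental: x₁=323, y₁=18  (since 104329 − 322·324 = 1)
(323+18√322)^2 = 208657 + 11628√322
(323+18√322)^3 = 134792099 + 7511670√322
(323+18√322)^4 = 87075487297 + 4852527192√322
(323+18√322)^5 = 56250630001763 + 3134725054362√322

323 18
208657 11628
134792099 7511670
87075487297 4852527192
56250630001763 3134725054362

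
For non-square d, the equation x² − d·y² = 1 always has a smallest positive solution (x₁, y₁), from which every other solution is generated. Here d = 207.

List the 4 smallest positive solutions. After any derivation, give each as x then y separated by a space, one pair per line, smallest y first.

√207 = [14; 2,1,1,2,1,1,2,28, …], period ℓ=8 (even) → k=7
step 0: (14, 1)  from 14·(1,0) + (0,1)
step 1: (29, 2)  from 2·(14,1) + (1,0)
step 2: (43, 3)  from 1·(29,2) + (14,1)
step 3: (72, 5)  from 1·(43,3) + (29,2)
…
step 5: (259, 18)  from 1·(187,13) + (72,5)
step 6: (446, 31)  from 1·(259,18) + (187,13)
step 7: (1151, 80)  from 2·(446,31) + (259,18)
(x₁, y₁) = (1151, 80);  1151² − 207·80² = 1 ✓
(x_2, y_2) = (1151·1151 + 207·80·80, 1151·80 + 80·1151) = (2649601, 184160)
(x_3, y_3) = (1151·2649601 + 207·80·184160, 1151·184160 + 80·2649601) = (6099380351, 423936240)
(x_4, y_4) = (1151·6099380351 + 207·80·423936240, 1151·423936240 + 80·6099380351) = (14040770918401, 975901040320)

1151 80
2649601 184160
6099380351 423936240
14040770918401 975901040320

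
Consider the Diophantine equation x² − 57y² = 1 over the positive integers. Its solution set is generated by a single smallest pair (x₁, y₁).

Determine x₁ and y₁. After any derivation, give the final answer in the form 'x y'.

151 20

√57 → a₀=7, period (1,1,4,1,1,14); ℓ=6 even so k=5
k=0  a_k=7  p_k/q_k = 7/1
k=1  a_k=1  p_k/q_k = 8/1
…
k=4  a_k=1  p_k/q_k = 83/11
k=5  a_k=1  p_k/q_k = 151/20
→ (151, 20).  Check: 151²=22801, 57·20²=22800, difference 1.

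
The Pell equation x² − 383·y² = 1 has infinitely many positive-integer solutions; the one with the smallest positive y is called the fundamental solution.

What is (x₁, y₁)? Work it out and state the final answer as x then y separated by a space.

18768 959

√383 = [19; 1,1,3,19,3,1,1,38, …], period ℓ=8 (even) → k=7
k=0  a_k=19  p_k/q_k = 19/1
k=1  a_k=1  p_k/q_k = 20/1
…
k=4  a_k=19  p_k/q_k = 2642/135
k=5  a_k=3  p_k/q_k = 8063/412
k=6  a_k=1  p_k/q_k = 10705/547
k=7  a_k=1  p_k/q_k = 18768/959
→ (18768, 959).  Check: 18768²=352237824, 383·959²=352237823, difference 1.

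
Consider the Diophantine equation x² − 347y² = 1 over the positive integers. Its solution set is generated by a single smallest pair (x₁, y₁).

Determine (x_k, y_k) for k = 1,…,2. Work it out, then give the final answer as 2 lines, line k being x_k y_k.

641602 34443
823306252807 44197395372

√347 = [18; 1,1,1,2,4,…,1,1,36, …], period ℓ=14 (even) → k=13
i=0: a=18 ⇒ p=18, q=1
i=1: a=1 ⇒ p=19, q=1
i=2: a=1 ⇒ p=37, q=2
i=3: a=1 ⇒ p=56, q=3
…
i=5: a=4 ⇒ p=652, q=35
i=6: a=1 ⇒ p=801, q=43
i=7: a=17 ⇒ p=14269, q=766
i=8: a=1 ⇒ p=15070, q=809
i=9: a=4 ⇒ p=74549, q=4002
…
i=11: a=1 ⇒ p=238717, q=12815
i=12: a=1 ⇒ p=402885, q=21628
i=13: a=1 ⇒ p=641602, q=34443
→ (641602, 34443).  Check: 641602²=411653126404, 347·34443²=411653126403, difference 1.
(641602+34443√347)^2 = 823306252807 + 44197395372√347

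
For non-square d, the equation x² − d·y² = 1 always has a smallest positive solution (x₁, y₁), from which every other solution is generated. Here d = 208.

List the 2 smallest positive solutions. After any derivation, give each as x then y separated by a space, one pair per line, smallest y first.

649 45
842401 58410

√208 → a₀=14, period (2,2,1,2,2,28); ℓ=6 even so k=5
k=0  a_k=14  p_k/q_k = 14/1
…
k=2  a_k=2  p_k/q_k = 72/5
…
k=4  a_k=2  p_k/q_k = 274/19
k=5  a_k=2  p_k/q_k = 649/45
(x₁, y₁) = (649, 45);  649² − 208·45² = 1 ✓
n=2: (649,45)∘(649,45) = (649·649+208·45·45, 649·45+45·649) = (842401,58410)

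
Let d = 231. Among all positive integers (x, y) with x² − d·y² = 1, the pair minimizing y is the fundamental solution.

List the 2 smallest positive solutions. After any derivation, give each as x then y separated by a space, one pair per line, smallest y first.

√231 = [15; 5,30, …], period ℓ=2 (even) → k=1
k=0  a_k=15  p_k/q_k = 15/1
k=1  a_k=5  p_k/q_k = 76/5
→ (76, 5).  Check: 76²=5776, 231·5²=5775, difference 1.
k=2:  x_2 = 76·76+231·5·5 = 11551,  y_2 = 76·5+5·76 = 760

76 5
11551 760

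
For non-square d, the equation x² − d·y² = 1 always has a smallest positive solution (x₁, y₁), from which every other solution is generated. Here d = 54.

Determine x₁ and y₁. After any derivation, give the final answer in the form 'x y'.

[7; 2,1,6,1,2,14] for √54; ℓ=6 ⇒ convergent index 5
i=0: a=7 ⇒ p=7, q=1
…
i=4: a=1 ⇒ p=169, q=23
i=5: a=2 ⇒ p=485, q=66
→ (485, 66).  Check: 485²=235225, 54·66²=235224, difference 1.

485 66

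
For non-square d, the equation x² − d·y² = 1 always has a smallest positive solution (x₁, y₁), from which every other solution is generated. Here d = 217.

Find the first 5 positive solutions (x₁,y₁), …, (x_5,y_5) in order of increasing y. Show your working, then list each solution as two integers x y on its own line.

3844063 260952
29553640695937 2006231855952
227212113429087499999 15424163293772565000
1746835356769087211376615937 118582910847096488831334048
13429890324095468173938627689764063 911680360039229116129595136549048

√217 = [14; 1,2,1,2,1,…,2,1,28, …], period ℓ=16 (even) → k=15
k=0  a_k=14  p_k/q_k = 14/1
…
k=4  a_k=2  p_k/q_k = 162/11
k=5  a_k=1  p_k/q_k = 221/15
…
k=7  a_k=9  p_k/q_k = 3668/249
k=8  a_k=4  p_k/q_k = 15055/1022
…
k=11  a_k=1  p_k/q_k = 293381/19916
…
k=14  a_k=2  p_k/q_k = 2809702/190735
k=15  a_k=1  p_k/q_k = 3844063/260952
fundamental: x₁=3844063, y₁=260952  (since 14776820347969 − 217·68095946304 = 1)
n=2: (3844063,260952)∘(3844063,260952) = (3844063·3844063+217·260952·260952, 3844063·260952+260952·3844063) = (29553640695937,2006231855952)
n=3: (29553640695937,2006231855952)∘(3844063,260952) = (3844063·29553640695937+217·260952·2006231855952, 3844063·2006231855952+260952·29553640695937) = (227212113429087499999,15424163293772565000)
n=4: (227212113429087499999,15424163293772565000)∘(3844063,260952) = (3844063·227212113429087499999+217·260952·15424163293772565000, 3844063·15424163293772565000+260952·227212113429087499999) = (1746835356769087211376615937,118582910847096488831334048)
n=5: (1746835356769087211376615937,118582910847096488831334048)∘(3844063,260952) = (3844063·1746835356769087211376615937+217·260952·118582910847096488831334048, 3844063·118582910847096488831334048+260952·1746835356769087211376615937) = (13429890324095468173938627689764063,911680360039229116129595136549048)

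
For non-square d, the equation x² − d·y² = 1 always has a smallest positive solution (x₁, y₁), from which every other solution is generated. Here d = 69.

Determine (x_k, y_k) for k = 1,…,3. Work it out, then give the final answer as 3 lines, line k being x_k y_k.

√69 → a₀=8, period (3,3,1,4,1,3,3,16); ℓ=8 even so k=7
step 0: (8, 1)  from 8·(1,0) + (0,1)
step 1: (25, 3)  from 3·(8,1) + (1,0)
step 2: (83, 10)  from 3·(25,3) + (8,1)
step 3: (108, 13)  from 1·(83,10) + (25,3)
step 4: (515, 62)  from 4·(108,13) + (83,10)
step 5: (623, 75)  from 1·(515,62) + (108,13)
step 6: (2384, 287)  from 3·(623,75) + (515,62)
step 7: (7775, 936)  from 3·(2384,287) + (623,75)
→ (7775, 936).  Check: 7775²=60450625, 69·936²=60450624, difference 1.
(x_2, y_2) = (7775·7775 + 69·936·936, 7775·936 + 936·7775) = (120901249, 14554800)
(x_3, y_3) = (7775·120901249 + 69·936·14554800, 7775·14554800 + 936·120901249) = (1880014414175, 226327139064)

7775 936
120901249 14554800
1880014414175 226327139064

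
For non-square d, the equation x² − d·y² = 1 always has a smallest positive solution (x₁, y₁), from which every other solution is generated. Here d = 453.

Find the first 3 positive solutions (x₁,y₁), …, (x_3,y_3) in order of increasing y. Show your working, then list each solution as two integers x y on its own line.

[21; 3,1,1,10,14,10,1,1,3,42] for √453; ℓ=10 ⇒ convergent index 9
i=0: a=21 ⇒ p=21, q=1
i=1: a=3 ⇒ p=64, q=3
…
i=8: a=1 ⇒ p=469329, q=22051
i=9: a=3 ⇒ p=1653751, q=77700
fundamental: x₁=1653751, y₁=77700  (since 2734892370001 − 453·6037290000 = 1)
n=2: (1653751,77700)∘(1653751,77700) = (1653751·1653751+453·77700·77700, 1653751·77700+77700·1653751) = (5469784740001,256992905400)
n=3: (5469784740001,256992905400)∘(1653751,77700) = (1653751·5469784740001+453·77700·256992905400, 1653751·256992905400+77700·5469784740001) = (18091323967121133751,850004548596233100)

1653751 77700
5469784740001 256992905400
18091323967121133751 850004548596233100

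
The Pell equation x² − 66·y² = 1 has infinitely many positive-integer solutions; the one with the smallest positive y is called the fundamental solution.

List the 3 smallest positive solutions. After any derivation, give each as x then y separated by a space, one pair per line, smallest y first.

√66 → a₀=8, period (8,16); ℓ=2 even so k=1
step 0: (8, 1)  from 8·(1,0) + (0,1)
step 1: (65, 8)  from 8·(8,1) + (1,0)
→ (65, 8).  Check: 65²=4225, 66·8²=4224, difference 1.
(x_2, y_2) = (65·65 + 66·8·8, 65·8 + 8·65) = (8449, 1040)
(x_3, y_3) = (65·8449 + 66·8·1040, 65·1040 + 8·8449) = (1098305, 135192)

65 8
8449 1040
1098305 135192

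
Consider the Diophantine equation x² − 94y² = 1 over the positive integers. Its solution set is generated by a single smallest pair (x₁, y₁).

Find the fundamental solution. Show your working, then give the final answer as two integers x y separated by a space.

2143295 221064

d=94: √d = [9; 1,2,3,1,1,…,2,1,18] (ℓ=16, even), read p_15/q_15
i=0: a=9 ⇒ p=9, q=1
…
i=5: a=1 ⇒ p=223, q=23
…
i=9: a=1 ⇒ p=14417, q=1487
i=10: a=5 ⇒ p=85038, q=8771
…
i=12: a=1 ⇒ p=184493, q=19029
…
i=14: a=2 ⇒ p=1490361, q=153719
i=15: a=1 ⇒ p=2143295, q=221064
fundamental: x₁=2143295, y₁=221064  (since 4593713457025 − 94·48869292096 = 1)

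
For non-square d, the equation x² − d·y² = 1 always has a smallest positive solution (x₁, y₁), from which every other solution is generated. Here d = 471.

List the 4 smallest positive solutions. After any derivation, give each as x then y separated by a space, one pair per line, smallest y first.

d=471: √d = [21; 1,2,2,1,3,…,2,1,42] (ℓ=14, even), read p_13/q_13
step 0: (21, 1)  from 21·(1,0) + (0,1)
…
step 7: (48809, 2249)  from 14·(3429,158) + (803,37)
…
step 9: (644804, 29711)  from 3·(198665,9154) + (48809,2249)
…
step 12: (5506953, 253747)  from 2·(2331742,107441) + (843469,38865)
step 13: (7838695, 361188)  from 1·(5506953,253747) + (2331742,107441)
→ (7838695, 361188).  Check: 7838695²=61445139303025, 471·361188²=61445139303024, difference 1.
n=2: (7838695,361188)∘(7838695,361188) = (7838695·7838695+471·361188·361188, 7838695·361188+361188·7838695) = (122890278606049,5662485139320)
n=3: (122890278606049,5662485139320)∘(7838695,361188) = (7838695·122890278606049+471·361188·5662485139320, 7838695·5662485139320+361188·122890278606049) = (1926598824915678693415,88772987898323613612)
n=4: (1926598824915678693415,88772987898323613612)∘(7838695,361188) = (7838695·1926598824915678693415+471·361188·88772987898323613612, 7838695·88772987898323613612+361188·1926598824915678693415) = (30204041151744689101078780801,1391728752747293974319493360)

7838695 361188
122890278606049 5662485139320
1926598824915678693415 88772987898323613612
30204041151744689101078780801 1391728752747293974319493360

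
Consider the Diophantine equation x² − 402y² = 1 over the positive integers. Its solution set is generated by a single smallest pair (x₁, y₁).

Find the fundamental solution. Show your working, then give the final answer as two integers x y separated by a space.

401 20

d=402: √d = [20; 20,40] (ℓ=2, even), read p_1/q_1
a_0=20:  p_0=20·1+0=20,  q_0=20·0+1=1
a_1=20:  p_1=20·20+1=401,  q_1=20·1+0=20
→ (401, 20).  Check: 401²=160801, 402·20²=160800, difference 1.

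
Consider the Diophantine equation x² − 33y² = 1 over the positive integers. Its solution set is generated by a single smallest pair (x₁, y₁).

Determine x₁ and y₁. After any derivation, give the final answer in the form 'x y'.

[5; 1,2,1,10] for √33; ℓ=4 ⇒ convergent index 3
step 0: (5, 1)  from 5·(1,0) + (0,1)
…
step 2: (17, 3)  from 2·(6,1) + (5,1)
step 3: (23, 4)  from 1·(17,3) + (6,1)
→ (23, 4).  Check: 23²=529, 33·4²=528, difference 1.

23 4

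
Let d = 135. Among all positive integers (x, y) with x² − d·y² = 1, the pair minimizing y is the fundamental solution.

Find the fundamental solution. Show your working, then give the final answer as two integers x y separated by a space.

244 21

d=135: √d = [11; 1,1,1,1,1,1,1,22] (ℓ=8, even), read p_7/q_7
k=0  a_k=11  p_k/q_k = 11/1
…
k=2  a_k=1  p_k/q_k = 23/2
k=3  a_k=1  p_k/q_k = 35/3
k=4  a_k=1  p_k/q_k = 58/5
k=5  a_k=1  p_k/q_k = 93/8
k=6  a_k=1  p_k/q_k = 151/13
k=7  a_k=1  p_k/q_k = 244/21
fundamental: x₁=244, y₁=21  (since 59536 − 135·441 = 1)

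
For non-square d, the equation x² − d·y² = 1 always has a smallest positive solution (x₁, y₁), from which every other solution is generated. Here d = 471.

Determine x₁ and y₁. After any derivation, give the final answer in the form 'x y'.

√471 = [21; 1,2,2,1,3,…,2,1,42, …], period ℓ=14 (even) → k=13
a_0=21:  p_0=21·1+0=21,  q_0=21·0+1=1
a_1=1:  p_1=1·21+1=22,  q_1=1·1+0=1
a_2=2:  p_2=2·22+21=65,  q_2=2·1+1=3
…
a_8=4:  p_8=4·48809+3429=198665,  q_8=4·2249+158=9154
…
a_12=2:  p_12=2·2331742+843469=5506953,  q_12=2·107441+38865=253747
a_13=1:  p_13=1·5506953+2331742=7838695,  q_13=1·253747+107441=361188
fundamental: x₁=7838695, y₁=361188  (since 61445139303025 − 471·130456771344 = 1)

7838695 361188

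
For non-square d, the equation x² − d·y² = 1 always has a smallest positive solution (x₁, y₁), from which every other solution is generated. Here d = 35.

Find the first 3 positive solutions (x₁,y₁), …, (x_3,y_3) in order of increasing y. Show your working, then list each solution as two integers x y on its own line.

6 1
71 12
846 143

√35 = [5; 1,10, …], period ℓ=2 (even) → k=1
k=0  a_k=5  p_k/q_k = 5/1
k=1  a_k=1  p_k/q_k = 6/1
(x₁, y₁) = (6, 1);  6² − 35·1² = 1 ✓
n=2: (6,1)∘(6,1) = (6·6+35·1·1, 6·1+1·6) = (71,12)
n=3: (71,12)∘(6,1) = (6·71+35·1·12, 6·12+1·71) = (846,143)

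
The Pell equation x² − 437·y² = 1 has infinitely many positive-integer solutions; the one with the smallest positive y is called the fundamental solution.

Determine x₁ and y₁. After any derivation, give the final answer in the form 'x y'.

4599 220

[20; 1,9,2,9,1,40] for √437; ℓ=6 ⇒ convergent index 5
a_0=20:  p_0=20·1+0=20,  q_0=20·0+1=1
…
a_2=9:  p_2=9·21+20=209,  q_2=9·1+1=10
…
a_4=9:  p_4=9·439+209=4160,  q_4=9·21+10=199
a_5=1:  p_5=1·4160+439=4599,  q_5=1·199+21=220
(x₁, y₁) = (4599, 220);  4599² − 437·220² = 1 ✓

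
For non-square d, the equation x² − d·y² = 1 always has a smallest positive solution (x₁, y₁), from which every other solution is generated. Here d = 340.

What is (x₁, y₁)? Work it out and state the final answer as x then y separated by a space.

285769 15498

[18; 2,3,1,1,1,…,3,2,36] for √340; ℓ=14 ⇒ convergent index 13
k=0  a_k=18  p_k/q_k = 18/1
k=1  a_k=2  p_k/q_k = 37/2
…
k=3  a_k=1  p_k/q_k = 166/9
k=4  a_k=1  p_k/q_k = 295/16
k=5  a_k=1  p_k/q_k = 461/25
k=6  a_k=1  p_k/q_k = 756/41
k=7  a_k=8  p_k/q_k = 6509/353
k=8  a_k=1  p_k/q_k = 7265/394
k=9  a_k=1  p_k/q_k = 13774/747
k=10  a_k=1  p_k/q_k = 21039/1141
k=11  a_k=1  p_k/q_k = 34813/1888
k=12  a_k=3  p_k/q_k = 125478/6805
k=13  a_k=2  p_k/q_k = 285769/15498
→ (285769, 15498).  Check: 285769²=81663921361, 340·15498²=81663921360, difference 1.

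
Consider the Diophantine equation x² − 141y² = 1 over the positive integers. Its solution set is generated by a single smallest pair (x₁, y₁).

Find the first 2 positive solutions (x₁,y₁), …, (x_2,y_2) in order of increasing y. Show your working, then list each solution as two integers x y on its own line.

√141 = [11; 1,6,1,22, …], period ℓ=4 (even) → k=3
k=0  a_k=11  p_k/q_k = 11/1
…
k=2  a_k=6  p_k/q_k = 83/7
k=3  a_k=1  p_k/q_k = 95/8
→ (95, 8).  Check: 95²=9025, 141·8²=9024, difference 1.
k=2:  x_2 = 95·95+141·8·8 = 18049,  y_2 = 95·8+8·95 = 1520

95 8
18049 1520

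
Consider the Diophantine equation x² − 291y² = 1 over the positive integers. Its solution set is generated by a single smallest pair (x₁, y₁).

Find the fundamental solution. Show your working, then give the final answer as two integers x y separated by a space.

[17; 17,34] for √291; ℓ=2 ⇒ convergent index 1
k=0  a_k=17  p_k/q_k = 17/1
k=1  a_k=17  p_k/q_k = 290/17
(x₁, y₁) = (290, 17);  290² − 291·17² = 1 ✓

290 17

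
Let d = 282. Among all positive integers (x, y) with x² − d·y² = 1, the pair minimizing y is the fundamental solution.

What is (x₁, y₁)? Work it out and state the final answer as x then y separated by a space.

2351 140

√282 → a₀=16, period (1,3,1,4,1,3,1,32); ℓ=8 even so k=7
i=0: a=16 ⇒ p=16, q=1
i=1: a=1 ⇒ p=17, q=1
…
i=3: a=1 ⇒ p=84, q=5
i=4: a=4 ⇒ p=403, q=24
…
i=6: a=3 ⇒ p=1864, q=111
i=7: a=1 ⇒ p=2351, q=140
→ (2351, 140).  Check: 2351²=5527201, 282·140²=5527200, difference 1.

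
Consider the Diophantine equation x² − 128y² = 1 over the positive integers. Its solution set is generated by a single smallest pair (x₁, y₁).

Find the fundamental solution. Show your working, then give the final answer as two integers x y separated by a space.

577 51

√128 = [11; 3,5,3,22, …], period ℓ=4 (even) → k=3
a_0=11:  p_0=11·1+0=11,  q_0=11·0+1=1
a_1=3:  p_1=3·11+1=34,  q_1=3·1+0=3
a_2=5:  p_2=5·34+11=181,  q_2=5·3+1=16
a_3=3:  p_3=3·181+34=577,  q_3=3·16+3=51
→ (577, 51).  Check: 577²=332929, 128·51²=332928, difference 1.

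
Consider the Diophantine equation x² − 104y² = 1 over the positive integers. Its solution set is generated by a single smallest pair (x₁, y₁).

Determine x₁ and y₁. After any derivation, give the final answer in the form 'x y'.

51 5

√104 → a₀=10, period (5,20); ℓ=2 even so k=1
i=0: a=10 ⇒ p=10, q=1
i=1: a=5 ⇒ p=51, q=5
→ (51, 5).  Check: 51²=2601, 104·5²=2600, difference 1.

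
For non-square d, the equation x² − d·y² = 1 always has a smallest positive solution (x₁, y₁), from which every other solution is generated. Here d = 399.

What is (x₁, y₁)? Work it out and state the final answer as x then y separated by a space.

20 1

[19; 1,38] for √399; ℓ=2 ⇒ convergent index 1
a_0=19:  p_0=19·1+0=19,  q_0=19·0+1=1
a_1=1:  p_1=1·19+1=20,  q_1=1·1+0=1
→ (20, 1).  Check: 20²=400, 399·1²=399, difference 1.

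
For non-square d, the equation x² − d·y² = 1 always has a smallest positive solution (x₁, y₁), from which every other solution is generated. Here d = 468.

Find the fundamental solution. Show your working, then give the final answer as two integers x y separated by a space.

[21; 1,1,1,2,1,1,1,42] for √468; ℓ=8 ⇒ convergent index 7
i=0: a=21 ⇒ p=21, q=1
i=1: a=1 ⇒ p=22, q=1
…
i=5: a=1 ⇒ p=238, q=11
i=6: a=1 ⇒ p=411, q=19
i=7: a=1 ⇒ p=649, q=30
(x₁, y₁) = (649, 30);  649² − 468·30² = 1 ✓

649 30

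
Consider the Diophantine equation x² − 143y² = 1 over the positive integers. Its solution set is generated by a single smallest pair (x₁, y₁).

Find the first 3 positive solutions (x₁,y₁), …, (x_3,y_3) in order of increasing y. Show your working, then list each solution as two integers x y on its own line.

12 1
287 24
6876 575

√143 → a₀=11, period (1,22); ℓ=2 even so k=1
a_0=11:  p_0=11·1+0=11,  q_0=11·0+1=1
a_1=1:  p_1=1·11+1=12,  q_1=1·1+0=1
(x₁, y₁) = (12, 1);  12² − 143·1² = 1 ✓
(12+1√143)^2 = 287 + 24√143
(12+1√143)^3 = 6876 + 575√143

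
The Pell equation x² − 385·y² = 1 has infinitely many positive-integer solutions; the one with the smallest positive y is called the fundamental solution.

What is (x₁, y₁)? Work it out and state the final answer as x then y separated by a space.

√385 → a₀=19, period (1,1,1,1,1,…,1,1,38); ℓ=16 even so k=15
i=0: a=19 ⇒ p=19, q=1
i=1: a=1 ⇒ p=20, q=1
i=2: a=1 ⇒ p=39, q=2
i=3: a=1 ⇒ p=59, q=3
i=4: a=1 ⇒ p=98, q=5
…
i=6: a=3 ⇒ p=569, q=29
i=7: a=1 ⇒ p=726, q=37
…
i=9: a=1 ⇒ p=2747, q=140
i=10: a=3 ⇒ p=10262, q=523
i=11: a=1 ⇒ p=13009, q=663
i=12: a=1 ⇒ p=23271, q=1186
…
i=14: a=1 ⇒ p=59551, q=3035
i=15: a=1 ⇒ p=95831, q=4884
→ (95831, 4884).  Check: 95831²=9183580561, 385·4884²=9183580560, difference 1.

95831 4884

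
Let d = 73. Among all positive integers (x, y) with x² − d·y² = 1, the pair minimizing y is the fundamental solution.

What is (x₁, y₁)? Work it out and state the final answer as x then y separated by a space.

2281249 267000

√73 = [8; 1,1,5,5,1,1,16, …], period ℓ=7 (odd) → k=13
k=0  a_k=8  p_k/q_k = 8/1
k=1  a_k=1  p_k/q_k = 9/1
k=2  a_k=1  p_k/q_k = 17/2
k=3  a_k=5  p_k/q_k = 94/11
…
k=7  a_k=16  p_k/q_k = 17669/2068
k=8  a_k=1  p_k/q_k = 18737/2193
…
k=12  a_k=1  p_k/q_k = 1241008/145249
k=13  a_k=1  p_k/q_k = 2281249/267000
→ (2281249, 267000).  Check: 2281249²=5204097000001, 73·267000²=5204097000000, difference 1.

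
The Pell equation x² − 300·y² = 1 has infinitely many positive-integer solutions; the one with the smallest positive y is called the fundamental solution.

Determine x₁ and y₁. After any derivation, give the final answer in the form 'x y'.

1351 78

[17; 3,8,3,34] for √300; ℓ=4 ⇒ convergent index 3
step 0: (17, 1)  from 17·(1,0) + (0,1)
step 1: (52, 3)  from 3·(17,1) + (1,0)
step 2: (433, 25)  from 8·(52,3) + (17,1)
step 3: (1351, 78)  from 3·(433,25) + (52,3)
→ (1351, 78).  Check: 1351²=1825201, 300·78²=1825200, difference 1.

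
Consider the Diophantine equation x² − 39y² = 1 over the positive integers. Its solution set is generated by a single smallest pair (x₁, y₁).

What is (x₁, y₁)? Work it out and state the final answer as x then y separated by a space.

25 4

√39 → a₀=6, period (4,12); ℓ=2 even so k=1
i=0: a=6 ⇒ p=6, q=1
i=1: a=4 ⇒ p=25, q=4
fundamental: x₁=25, y₁=4  (since 625 − 39·16 = 1)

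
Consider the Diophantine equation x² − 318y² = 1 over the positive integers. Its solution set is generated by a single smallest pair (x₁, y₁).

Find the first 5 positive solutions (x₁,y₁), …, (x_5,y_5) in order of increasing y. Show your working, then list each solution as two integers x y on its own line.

d=318: √d = [17; 1,4,1,34] (ℓ=4, even), read p_3/q_3
i=0: a=17 ⇒ p=17, q=1
…
i=2: a=4 ⇒ p=89, q=5
i=3: a=1 ⇒ p=107, q=6
→ (107, 6).  Check: 107²=11449, 318·6²=11448, difference 1.
(x_2, y_2) = (107·107 + 318·6·6, 107·6 + 6·107) = (22897, 1284)
(x_3, y_3) = (107·22897 + 318·6·1284, 107·1284 + 6·22897) = (4899851, 274770)
(x_4, y_4) = (107·4899851 + 318·6·274770, 107·274770 + 6·4899851) = (1048545217, 58799496)
(x_5, y_5) = (107·1048545217 + 318·6·58799496, 107·58799496 + 6·1048545217) = (224383776587, 12582817374)

107 6
22897 1284
4899851 274770
1048545217 58799496
224383776587 12582817374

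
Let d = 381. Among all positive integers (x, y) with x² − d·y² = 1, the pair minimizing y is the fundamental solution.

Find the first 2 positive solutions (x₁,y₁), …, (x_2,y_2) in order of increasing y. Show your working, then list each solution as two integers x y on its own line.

√381 → a₀=19, period (1,1,12,1,1,38); ℓ=6 even so k=5
step 0: (19, 1)  from 19·(1,0) + (0,1)
step 1: (20, 1)  from 1·(19,1) + (1,0)
step 2: (39, 2)  from 1·(20,1) + (19,1)
…
step 4: (527, 27)  from 1·(488,25) + (39,2)
step 5: (1015, 52)  from 1·(527,27) + (488,25)
fundamental: x₁=1015, y₁=52  (since 1030225 − 381·2704 = 1)
(1015+52√381)^2 = 2060449 + 105560√381

1015 52
2060449 105560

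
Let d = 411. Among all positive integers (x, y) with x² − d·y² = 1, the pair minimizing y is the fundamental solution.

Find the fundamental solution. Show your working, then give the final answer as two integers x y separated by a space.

d=411: √d = [20; 3,1,1,1,19,1,1,1,3,40] (ℓ=10, even), read p_9/q_9
step 0: (20, 1)  from 20·(1,0) + (0,1)
…
step 2: (81, 4)  from 1·(61,3) + (20,1)
step 3: (142, 7)  from 1·(81,4) + (61,3)
step 4: (223, 11)  from 1·(142,7) + (81,4)
step 5: (4379, 216)  from 19·(223,11) + (142,7)
…
step 7: (8981, 443)  from 1·(4602,227) + (4379,216)
step 8: (13583, 670)  from 1·(8981,443) + (4602,227)
step 9: (49730, 2453)  from 3·(13583,670) + (8981,443)
(x₁, y₁) = (49730, 2453);  49730² − 411·2453² = 1 ✓

49730 2453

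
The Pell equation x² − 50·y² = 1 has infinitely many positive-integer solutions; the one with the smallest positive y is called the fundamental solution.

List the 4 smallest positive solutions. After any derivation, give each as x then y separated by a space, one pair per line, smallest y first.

99 14
19601 2772
3880899 548842
768398401 108667944

[7; 14] for √50; ℓ=1 ⇒ convergent index 1
k=0  a_k=7  p_k/q_k = 7/1
k=1  a_k=14  p_k/q_k = 99/14
fundamental: x₁=99, y₁=14  (since 9801 − 50·196 = 1)
(99+14√50)^2 = 19601 + 2772√50
(99+14√50)^3 = 3880899 + 548842√50
(99+14√50)^4 = 768398401 + 108667944√50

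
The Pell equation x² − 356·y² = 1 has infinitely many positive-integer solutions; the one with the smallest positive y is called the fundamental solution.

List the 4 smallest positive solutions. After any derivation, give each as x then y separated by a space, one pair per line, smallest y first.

500001 26500
500002000001 26500053000
500003000004500001 26500106000079500
500004000010000008000001 26500159000265000106000

d=356: √d = [18; 1,6,1,1,2,…,6,1,36] (ℓ=14, even), read p_13/q_13
a_0=18:  p_0=18·1+0=18,  q_0=18·0+1=1
a_1=1:  p_1=1·18+1=19,  q_1=1·1+0=1
a_2=6:  p_2=6·19+18=132,  q_2=6·1+1=7
a_3=1:  p_3=1·132+19=151,  q_3=1·7+1=8
…
a_9=2:  p_9=2·9717+8717=28151,  q_9=2·515+462=1492
…
a_12=6:  p_12=6·66019+37868=433982,  q_12=6·3499+2007=23001
a_13=1:  p_13=1·433982+66019=500001,  q_13=1·23001+3499=26500
→ (500001, 26500).  Check: 500001²=250001000001, 356·26500²=250001000000, difference 1.
(500001+26500√356)^2 = 500002000001 + 26500053000√356
(500001+26500√356)^3 = 500003000004500001 + 26500106000079500√356
(500001+26500√356)^4 = 500004000010000008000001 + 26500159000265000106000√356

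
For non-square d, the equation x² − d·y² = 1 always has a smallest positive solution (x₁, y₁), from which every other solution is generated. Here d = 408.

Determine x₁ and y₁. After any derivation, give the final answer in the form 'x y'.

d=408: √d = [20; 5,40] (ℓ=2, even), read p_1/q_1
step 0: (20, 1)  from 20·(1,0) + (0,1)
step 1: (101, 5)  from 5·(20,1) + (1,0)
(x₁, y₁) = (101, 5);  101² − 408·5² = 1 ✓

101 5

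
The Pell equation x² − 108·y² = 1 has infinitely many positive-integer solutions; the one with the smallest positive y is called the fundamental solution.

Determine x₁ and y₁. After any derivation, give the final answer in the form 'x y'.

1351 130

[10; 2,1,1,4,1,1,2,20] for √108; ℓ=8 ⇒ convergent index 7
i=0: a=10 ⇒ p=10, q=1
i=1: a=2 ⇒ p=21, q=2
i=2: a=1 ⇒ p=31, q=3
…
i=6: a=1 ⇒ p=530, q=51
i=7: a=2 ⇒ p=1351, q=130
fundamental: x₁=1351, y₁=130  (since 1825201 − 108·16900 = 1)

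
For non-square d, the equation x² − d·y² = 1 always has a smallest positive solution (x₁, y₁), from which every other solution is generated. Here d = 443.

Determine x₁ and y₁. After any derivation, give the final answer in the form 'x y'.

√443 → a₀=21, period (21,42); ℓ=2 even so k=1
i=0: a=21 ⇒ p=21, q=1
i=1: a=21 ⇒ p=442, q=21
→ (442, 21).  Check: 442²=195364, 443·21²=195363, difference 1.

442 21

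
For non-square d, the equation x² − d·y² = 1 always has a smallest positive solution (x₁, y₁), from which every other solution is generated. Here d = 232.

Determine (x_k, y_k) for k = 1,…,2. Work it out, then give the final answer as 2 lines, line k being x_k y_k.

19603 1287
768555217 50458122

d=232: √d = [15; 4,3,7,3,4,30] (ℓ=6, even), read p_5/q_5
k=0  a_k=15  p_k/q_k = 15/1
…
k=4  a_k=3  p_k/q_k = 4539/298
k=5  a_k=4  p_k/q_k = 19603/1287
fundamental: x₁=19603, y₁=1287  (since 384277609 − 232·1656369 = 1)
k=2:  x_2 = 19603·19603+232·1287·1287 = 768555217,  y_2 = 19603·1287+1287·19603 = 50458122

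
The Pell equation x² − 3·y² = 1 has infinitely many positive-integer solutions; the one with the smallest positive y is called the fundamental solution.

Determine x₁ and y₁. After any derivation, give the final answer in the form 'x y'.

√3 → a₀=1, period (1,2); ℓ=2 even so k=1
k=0  a_k=1  p_k/q_k = 1/1
k=1  a_k=1  p_k/q_k = 2/1
fundamental: x₁=2, y₁=1  (since 4 − 3·1 = 1)

2 1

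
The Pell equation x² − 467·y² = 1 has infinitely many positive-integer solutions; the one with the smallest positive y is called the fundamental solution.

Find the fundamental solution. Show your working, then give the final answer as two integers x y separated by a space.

d=467: √d = [21; 1,1,1,1,3,…,1,1,42] (ℓ=14, even), read p_13/q_13
a_0=21:  p_0=21·1+0=21,  q_0=21·0+1=1
a_1=1:  p_1=1·21+1=22,  q_1=1·1+0=1
a_2=1:  p_2=1·22+21=43,  q_2=1·1+1=2
a_3=1:  p_3=1·43+22=65,  q_3=1·2+1=3
…
a_5=3:  p_5=3·108+65=389,  q_5=3·5+3=18
a_6=3:  p_6=3·389+108=1275,  q_6=3·18+5=59
a_7=21:  p_7=21·1275+389=27164,  q_7=21·59+18=1257
a_8=3:  p_8=3·27164+1275=82767,  q_8=3·1257+59=3830
…
a_10=1:  p_10=1·275465+82767=358232,  q_10=1·12747+3830=16577
a_11=1:  p_11=1·358232+275465=633697,  q_11=1·16577+12747=29324
a_12=1:  p_12=1·633697+358232=991929,  q_12=1·29324+16577=45901
a_13=1:  p_13=1·991929+633697=1625626,  q_13=1·45901+29324=75225
fundamental: x₁=1625626, y₁=75225  (since 2642659891876 − 467·5658800625 = 1)

1625626 75225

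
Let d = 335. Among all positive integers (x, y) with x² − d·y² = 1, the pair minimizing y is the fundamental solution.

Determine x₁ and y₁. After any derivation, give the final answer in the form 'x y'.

[18; 3,3,3,36] for √335; ℓ=4 ⇒ convergent index 3
a_0=18:  p_0=18·1+0=18,  q_0=18·0+1=1
a_1=3:  p_1=3·18+1=55,  q_1=3·1+0=3
a_2=3:  p_2=3·55+18=183,  q_2=3·3+1=10
a_3=3:  p_3=3·183+55=604,  q_3=3·10+3=33
fundamental: x₁=604, y₁=33  (since 364816 − 335·1089 = 1)

604 33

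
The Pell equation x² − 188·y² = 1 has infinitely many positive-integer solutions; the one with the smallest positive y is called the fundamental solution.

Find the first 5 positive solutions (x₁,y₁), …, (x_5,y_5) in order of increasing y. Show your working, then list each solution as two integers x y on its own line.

√188 → a₀=13, period (1,2,2,6,2,2,1,26); ℓ=8 even so k=7
a_0=13:  p_0=13·1+0=13,  q_0=13·0+1=1
…
a_3=2:  p_3=2·41+14=96,  q_3=2·3+1=7
…
a_5=2:  p_5=2·617+96=1330,  q_5=2·45+7=97
a_6=2:  p_6=2·1330+617=3277,  q_6=2·97+45=239
a_7=1:  p_7=1·3277+1330=4607,  q_7=1·239+97=336
(x₁, y₁) = (4607, 336);  4607² − 188·336² = 1 ✓
(x_2, y_2) = (4607·4607 + 188·336·336, 4607·336 + 336·4607) = (42448897, 3095904)
(x_3, y_3) = (4607·42448897 + 188·336·3095904, 4607·3095904 + 336·42448897) = (391124132351, 28525659120)
(x_4, y_4) = (4607·391124132351 + 188·336·28525659120, 4607·28525659120 + 336·391124132351) = (3603817713033217, 262835420035776)
(x_5, y_5) = (4607·3603817713033217 + 188·336·262835420035776, 4607·262835420035776 + 336·3603817713033217) = (33205576016763929087, 2421765531683980944)

4607 336
42448897 3095904
391124132351 28525659120
3603817713033217 262835420035776
33205576016763929087 2421765531683980944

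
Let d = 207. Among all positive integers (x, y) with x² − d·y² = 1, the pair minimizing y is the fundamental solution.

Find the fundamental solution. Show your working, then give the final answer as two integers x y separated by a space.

1151 80

d=207: √d = [14; 2,1,1,2,1,1,2,28] (ℓ=8, even), read p_7/q_7
i=0: a=14 ⇒ p=14, q=1
i=1: a=2 ⇒ p=29, q=2
i=2: a=1 ⇒ p=43, q=3
…
i=4: a=2 ⇒ p=187, q=13
i=5: a=1 ⇒ p=259, q=18
i=6: a=1 ⇒ p=446, q=31
i=7: a=2 ⇒ p=1151, q=80
→ (1151, 80).  Check: 1151²=1324801, 207·80²=1324800, difference 1.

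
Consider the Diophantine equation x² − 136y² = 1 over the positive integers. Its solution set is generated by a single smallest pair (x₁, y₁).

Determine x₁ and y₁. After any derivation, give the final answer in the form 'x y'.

35 3

[11; 1,1,1,22] for √136; ℓ=4 ⇒ convergent index 3
step 0: (11, 1)  from 11·(1,0) + (0,1)
…
step 2: (23, 2)  from 1·(12,1) + (11,1)
step 3: (35, 3)  from 1·(23,2) + (12,1)
(x₁, y₁) = (35, 3);  35² − 136·3² = 1 ✓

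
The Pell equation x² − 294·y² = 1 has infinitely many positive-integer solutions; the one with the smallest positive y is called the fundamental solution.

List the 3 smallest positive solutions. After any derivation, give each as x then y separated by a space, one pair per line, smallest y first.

√294 = [17; 6,1,4,1,6,34, …], period ℓ=6 (even) → k=5
a_0=17:  p_0=17·1+0=17,  q_0=17·0+1=1
…
a_3=4:  p_3=4·120+103=583,  q_3=4·7+6=34
a_4=1:  p_4=1·583+120=703,  q_4=1·34+7=41
a_5=6:  p_5=6·703+583=4801,  q_5=6·41+34=280
fundamental: x₁=4801, y₁=280  (since 23049601 − 294·78400 = 1)
n=2: (4801,280)∘(4801,280) = (4801·4801+294·280·280, 4801·280+280·4801) = (46099201,2688560)
n=3: (46099201,2688560)∘(4801,280) = (4801·46099201+294·280·2688560, 4801·2688560+280·46099201) = (442644523201,25815552840)

4801 280
46099201 2688560
442644523201 25815552840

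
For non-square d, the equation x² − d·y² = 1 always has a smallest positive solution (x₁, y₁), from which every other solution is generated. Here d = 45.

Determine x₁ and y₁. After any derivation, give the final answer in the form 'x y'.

d=45: √d = [6; 1,2,2,2,1,12] (ℓ=6, even), read p_5/q_5
step 0: (6, 1)  from 6·(1,0) + (0,1)
step 1: (7, 1)  from 1·(6,1) + (1,0)
…
step 4: (114, 17)  from 2·(47,7) + (20,3)
step 5: (161, 24)  from 1·(114,17) + (47,7)
→ (161, 24).  Check: 161²=25921, 45·24²=25920, difference 1.

161 24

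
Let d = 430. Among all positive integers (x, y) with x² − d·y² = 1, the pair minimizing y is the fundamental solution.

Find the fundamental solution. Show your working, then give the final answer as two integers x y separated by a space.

2862251 138030

[20; 1,2,1,3,1,…,2,1,40] for √430; ℓ=14 ⇒ convergent index 13
i=0: a=20 ⇒ p=20, q=1
…
i=4: a=3 ⇒ p=311, q=15
i=5: a=1 ⇒ p=394, q=19
i=6: a=6 ⇒ p=2675, q=129
i=7: a=8 ⇒ p=21794, q=1051
i=8: a=6 ⇒ p=133439, q=6435
i=9: a=1 ⇒ p=155233, q=7486
i=10: a=3 ⇒ p=599138, q=28893
i=11: a=1 ⇒ p=754371, q=36379
i=12: a=2 ⇒ p=2107880, q=101651
i=13: a=1 ⇒ p=2862251, q=138030
(x₁, y₁) = (2862251, 138030);  2862251² − 430·138030² = 1 ✓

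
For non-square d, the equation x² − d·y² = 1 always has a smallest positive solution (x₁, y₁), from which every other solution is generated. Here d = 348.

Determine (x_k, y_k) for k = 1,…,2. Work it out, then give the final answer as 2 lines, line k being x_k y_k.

d=348: √d = [18; 1,1,1,8,1,1,1,36] (ℓ=8, even), read p_7/q_7
step 0: (18, 1)  from 18·(1,0) + (0,1)
step 1: (19, 1)  from 1·(18,1) + (1,0)
step 2: (37, 2)  from 1·(19,1) + (18,1)
…
step 5: (541, 29)  from 1·(485,26) + (56,3)
step 6: (1026, 55)  from 1·(541,29) + (485,26)
step 7: (1567, 84)  from 1·(1026,55) + (541,29)
→ (1567, 84).  Check: 1567²=2455489, 348·84²=2455488, difference 1.
n=2: (1567,84)∘(1567,84) = (1567·1567+348·84·84, 1567·84+84·1567) = (4910977,263256)

1567 84
4910977 263256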